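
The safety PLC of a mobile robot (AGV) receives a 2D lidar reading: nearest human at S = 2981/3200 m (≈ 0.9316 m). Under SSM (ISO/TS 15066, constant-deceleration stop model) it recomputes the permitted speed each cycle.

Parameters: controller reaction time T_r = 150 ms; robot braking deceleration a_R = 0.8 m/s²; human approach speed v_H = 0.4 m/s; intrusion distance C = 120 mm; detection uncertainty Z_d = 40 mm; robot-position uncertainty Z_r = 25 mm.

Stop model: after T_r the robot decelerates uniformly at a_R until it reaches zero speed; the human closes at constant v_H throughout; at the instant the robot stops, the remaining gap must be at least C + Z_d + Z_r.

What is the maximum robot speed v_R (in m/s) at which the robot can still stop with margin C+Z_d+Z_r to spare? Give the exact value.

at the boundary: (5/8)·v² + (13/20)·v + (-2197/3200) = 0
  disc = (13/20)² − 4·(5/8)·(-2197/3200) = 13689/6400 ; √disc = 117/80
  v_R = (−(13/20) + 117/80) / (2·(5/8)) = 13/20 m/s
check:
T_s = v_R/a_R = (13/20)/(4/5) = 0.8125 s
robot in T_r: 0.6500·0.1500 = 0.0975 m
braking distance = 0.6500²/(2·0.8000) = 0.2641 m
person approaches 0.4000·(0.1500+0.8125) = 0.3850 m
residual clearance needed = 0.1200+0.0400+0.0250 = 0.1850 m
sum ≈ 0.0975+0.2641+0.3850+0.1850 ≈ 0.9316 m = S ✓

v_R_max = 13/20 m/s = 0.6500 m/s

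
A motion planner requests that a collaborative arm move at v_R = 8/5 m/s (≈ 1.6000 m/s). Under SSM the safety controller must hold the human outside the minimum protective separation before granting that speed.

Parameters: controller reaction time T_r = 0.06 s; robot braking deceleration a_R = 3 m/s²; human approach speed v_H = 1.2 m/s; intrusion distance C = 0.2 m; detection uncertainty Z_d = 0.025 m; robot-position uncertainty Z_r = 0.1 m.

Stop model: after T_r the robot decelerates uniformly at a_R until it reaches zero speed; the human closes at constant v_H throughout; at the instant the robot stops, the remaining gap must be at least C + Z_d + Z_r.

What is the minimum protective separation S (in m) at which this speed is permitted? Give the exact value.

stop time T_s = (8/5)/3 = 0.5333 s
reaction-phase robot travel = 1.6000·0.0600 = 0.0960 m
robot covers 1.6000·0.5333 − ½·3.0000·0.5333² = 0.4267 m while stopping
human closes 1.2000·0.5933 = 0.7120 m
C+Z_d+Z_r = 0.2000+0.0250+0.1000 = 0.3250 m
S_min ≈ 0.0960+0.4267+0.7120+0.3250  ⇒  S_min = 4679/3000 m

S_min = 4679/3000 m = 1.5597 m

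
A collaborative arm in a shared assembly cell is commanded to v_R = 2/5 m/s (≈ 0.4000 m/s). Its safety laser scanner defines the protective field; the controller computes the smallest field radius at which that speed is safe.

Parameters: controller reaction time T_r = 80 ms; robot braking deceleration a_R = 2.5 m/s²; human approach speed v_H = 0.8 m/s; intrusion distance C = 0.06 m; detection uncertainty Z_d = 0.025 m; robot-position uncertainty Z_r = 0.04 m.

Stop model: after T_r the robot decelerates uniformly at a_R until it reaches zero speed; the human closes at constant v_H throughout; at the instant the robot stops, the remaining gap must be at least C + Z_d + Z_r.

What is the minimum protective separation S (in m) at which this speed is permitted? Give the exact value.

T_s = v_R/a_R = (2/5)/(5/2) = 0.1600 s
robot in T_r: 0.4000·0.0800 = 0.0320 m
braking distance = 0.4000²/(2·2.5000) = 0.0320 m
person approaches 0.8000·(0.0800+0.1600) = 0.1920 m
C+Z_d+Z_r = 0.0600+0.0250+0.0400 = 0.1250 m
S_min ≈ 0.0320+0.0320+0.1920+0.1250  ⇒  S_min = 381/1000 m

S_min = 381/1000 m = 0.3810 m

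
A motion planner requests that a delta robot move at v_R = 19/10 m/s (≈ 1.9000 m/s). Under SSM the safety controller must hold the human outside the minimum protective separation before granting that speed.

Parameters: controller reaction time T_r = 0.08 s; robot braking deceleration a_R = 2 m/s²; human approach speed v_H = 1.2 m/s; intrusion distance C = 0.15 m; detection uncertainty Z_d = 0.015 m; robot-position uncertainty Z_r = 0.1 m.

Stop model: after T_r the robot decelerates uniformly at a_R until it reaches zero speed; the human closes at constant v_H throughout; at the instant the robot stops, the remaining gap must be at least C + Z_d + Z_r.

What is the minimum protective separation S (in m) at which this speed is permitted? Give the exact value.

braking lasts T_s = (19/10)/2 = 0.9500 s
robot covers v_R·T_r = 1.9000·0.0800 = 0.1520 m before braking
robot under decel: 1.9000²/(2·2.0000) = 0.9025 m
human closes 1.2000·1.0300 = 1.2360 m
C+Z_d+Z_r = 0.1500+0.0150+0.1000 = 0.2650 m
S_min ≈ 0.1520+0.9025+1.2360+0.2650  ⇒  S_min = 5111/2000 m

S_min = 5111/2000 m = 2.5555 m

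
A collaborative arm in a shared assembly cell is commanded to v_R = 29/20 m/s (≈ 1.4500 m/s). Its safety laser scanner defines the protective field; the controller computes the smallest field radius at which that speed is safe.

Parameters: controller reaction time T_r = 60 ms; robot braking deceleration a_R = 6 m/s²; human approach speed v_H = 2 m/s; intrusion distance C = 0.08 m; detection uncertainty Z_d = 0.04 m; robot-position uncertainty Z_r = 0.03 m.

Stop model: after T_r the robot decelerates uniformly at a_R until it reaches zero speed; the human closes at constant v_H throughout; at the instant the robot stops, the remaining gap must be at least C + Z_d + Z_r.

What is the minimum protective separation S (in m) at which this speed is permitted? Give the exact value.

T_s = v_R/a_R = (29/20)/6 = 0.2417 s
robot covers v_R·T_r = 1.4500·0.0600 = 0.0870 m before braking
robot covers 1.4500·0.2417 − ½·6.0000·0.2417² = 0.1752 m while stopping
human closes 2.0000·0.3017 = 0.6033 m
margins: 0.0800+0.0400+0.0300 = 0.1500 m
S_min ≈ 0.0870+0.1752+0.6033+0.1500  ⇒  S_min = 24373/24000 m

S_min = 24373/24000 m = 1.0155 m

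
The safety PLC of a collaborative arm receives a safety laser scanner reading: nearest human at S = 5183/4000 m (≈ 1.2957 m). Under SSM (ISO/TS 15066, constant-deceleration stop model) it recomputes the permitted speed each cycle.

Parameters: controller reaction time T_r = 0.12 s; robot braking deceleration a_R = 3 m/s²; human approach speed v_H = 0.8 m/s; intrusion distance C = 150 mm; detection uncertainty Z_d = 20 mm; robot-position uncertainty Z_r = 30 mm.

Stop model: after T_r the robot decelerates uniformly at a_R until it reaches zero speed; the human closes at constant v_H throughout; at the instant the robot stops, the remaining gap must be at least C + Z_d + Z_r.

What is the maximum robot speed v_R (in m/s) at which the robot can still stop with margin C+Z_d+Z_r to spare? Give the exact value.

v_R_max = 31/20 m/s = 1.5500 m/s

collect terms ⇒ (1/6)·v_R² + (29/75)·v_R + (-3999/4000) = 0
  disc = (29/75)² − 4·(1/6)·(-3999/4000) = 73441/90000 ; √disc = 271/300
  v_R = (−(29/75) + 271/300) / (2·(1/6)) = 31/20 m/s
check:
braking lasts T_s = (31/20)/3 = 0.5167 s
robot in T_r: 1.5500·0.1200 = 0.1860 m
robot covers 1.5500·0.5167 − ½·3.0000·0.5167² = 0.4004 m while stopping
person approaches 0.8000·(0.1200+0.5167) = 0.5093 m
margins: 0.1500+0.0200+0.0300 = 0.2000 m
sum ≈ 0.1860+0.4004+0.5093+0.2000 ≈ 1.2957 m = S ✓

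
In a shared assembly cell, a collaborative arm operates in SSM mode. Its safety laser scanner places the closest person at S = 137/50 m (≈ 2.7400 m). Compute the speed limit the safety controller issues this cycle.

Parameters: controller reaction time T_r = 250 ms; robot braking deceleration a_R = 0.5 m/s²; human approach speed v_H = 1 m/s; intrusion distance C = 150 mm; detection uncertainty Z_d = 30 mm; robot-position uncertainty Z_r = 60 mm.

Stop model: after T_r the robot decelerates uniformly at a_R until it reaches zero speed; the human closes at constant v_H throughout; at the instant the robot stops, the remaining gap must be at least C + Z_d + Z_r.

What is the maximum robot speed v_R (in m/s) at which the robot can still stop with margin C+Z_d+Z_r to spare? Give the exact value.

at the boundary: (1)·v² + (9/4)·v + (-9/4) = 0
  disc = (9/4)² − 4·(1)·(-9/4) = 225/16 ; √disc = 15/4
  v_R = (−(9/4) + 15/4) / (2·(1)) = 3/4 m/s
check:
stop time T_s = (3/4)/(1/2) = 1.5000 s
reaction-phase robot travel = 0.7500·0.2500 = 0.1875 m
robot under decel: 0.7500²/(2·0.5000) = 0.5625 m
human closes 1.0000·1.7500 = 1.7500 m
margins: 0.1500+0.0300+0.0600 = 0.2400 m
sum ≈ 0.1875+0.5625+1.7500+0.2400 ≈ 2.7400 m = S ✓

v_R_max = 3/4 m/s = 0.7500 m/s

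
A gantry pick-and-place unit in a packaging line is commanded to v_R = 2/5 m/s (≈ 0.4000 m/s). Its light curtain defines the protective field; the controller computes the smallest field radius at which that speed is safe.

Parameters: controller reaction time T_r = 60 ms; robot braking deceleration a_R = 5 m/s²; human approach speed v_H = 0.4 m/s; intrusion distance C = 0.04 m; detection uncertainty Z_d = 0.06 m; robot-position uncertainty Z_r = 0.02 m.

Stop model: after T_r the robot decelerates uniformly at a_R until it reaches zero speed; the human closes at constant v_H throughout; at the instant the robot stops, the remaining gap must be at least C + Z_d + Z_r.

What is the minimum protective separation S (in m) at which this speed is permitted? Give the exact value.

S_min = 27/125 m = 0.2160 m

T_s = v_R/a_R = (2/5)/5 = 0.0800 s
robot in T_r: 0.4000·0.0600 = 0.0240 m
robot under decel: 0.4000²/(2·5.0000) = 0.0160 m
human closes 0.4000·0.1400 = 0.0560 m
margins: 0.0400+0.0600+0.0200 = 0.1200 m
S_min ≈ 0.0240+0.0160+0.0560+0.1200  ⇒  S_min = 27/125 m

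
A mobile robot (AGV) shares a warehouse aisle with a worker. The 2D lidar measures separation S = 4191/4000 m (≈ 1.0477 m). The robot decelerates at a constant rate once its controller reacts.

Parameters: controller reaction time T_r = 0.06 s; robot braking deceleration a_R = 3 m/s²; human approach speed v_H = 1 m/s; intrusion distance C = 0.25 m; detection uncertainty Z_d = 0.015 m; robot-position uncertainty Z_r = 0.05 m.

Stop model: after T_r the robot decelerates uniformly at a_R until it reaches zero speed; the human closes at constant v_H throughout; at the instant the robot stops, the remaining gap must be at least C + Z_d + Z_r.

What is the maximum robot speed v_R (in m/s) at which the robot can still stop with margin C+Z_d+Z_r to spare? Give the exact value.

v_R_max = 23/20 m/s = 1.1500 m/s

at the boundary: (1/6)·v² + (59/150)·v + (-2691/4000) = 0
  disc = (59/150)² − 4·(1/6)·(-2691/4000) = 54289/90000 ; √disc = 233/300
  v_R = (−(59/150) + 233/300) / (2·(1/6)) = 23/20 m/s
check:
braking lasts T_s = (23/20)/3 = 0.3833 s
reaction-phase robot travel = 1.1500·0.0600 = 0.0690 m
robot under decel: 1.1500²/(2·3.0000) = 0.2204 m
person approaches 1.0000·(0.0600+0.3833) = 0.4433 m
C+Z_d+Z_r = 0.2500+0.0150+0.0500 = 0.3150 m
sum ≈ 0.0690+0.2204+0.4433+0.3150 ≈ 1.0477 m = S ✓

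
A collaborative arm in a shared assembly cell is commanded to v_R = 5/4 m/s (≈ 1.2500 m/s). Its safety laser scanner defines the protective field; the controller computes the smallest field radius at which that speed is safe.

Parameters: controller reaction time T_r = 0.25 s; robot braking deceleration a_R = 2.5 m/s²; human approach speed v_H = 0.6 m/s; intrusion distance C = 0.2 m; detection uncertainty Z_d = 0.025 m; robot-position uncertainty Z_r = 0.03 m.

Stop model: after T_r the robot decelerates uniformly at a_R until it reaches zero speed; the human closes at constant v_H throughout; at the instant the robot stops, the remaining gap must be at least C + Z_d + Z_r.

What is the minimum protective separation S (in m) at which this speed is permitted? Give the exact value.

braking lasts T_s = (5/4)/(5/2) = 0.5000 s
robot covers v_R·T_r = 1.2500·0.2500 = 0.3125 m before braking
robot under decel: 1.2500²/(2·2.5000) = 0.3125 m
person approaches 0.6000·(0.2500+0.5000) = 0.4500 m
margins: 0.2000+0.0250+0.0300 = 0.2550 m
S_min ≈ 0.3125+0.3125+0.4500+0.2550  ⇒  S_min = 133/100 m

S_min = 133/100 m = 1.3300 m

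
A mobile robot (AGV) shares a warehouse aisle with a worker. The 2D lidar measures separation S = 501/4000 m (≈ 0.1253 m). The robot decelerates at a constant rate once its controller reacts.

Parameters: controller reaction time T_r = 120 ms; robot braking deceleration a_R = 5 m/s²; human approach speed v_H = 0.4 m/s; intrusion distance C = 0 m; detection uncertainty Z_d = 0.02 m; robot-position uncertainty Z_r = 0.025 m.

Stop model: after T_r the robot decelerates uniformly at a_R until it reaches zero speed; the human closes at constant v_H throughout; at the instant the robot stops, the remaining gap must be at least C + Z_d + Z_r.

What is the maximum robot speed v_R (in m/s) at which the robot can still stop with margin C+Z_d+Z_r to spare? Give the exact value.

v_R_max = 3/20 m/s = 0.1500 m/s

at the boundary: (1/10)·v² + (1/5)·v + (-129/4000) = 0
  disc = (1/5)² − 4·(1/10)·(-129/4000) = 529/10000 ; √disc = 23/100
  v_R = (−(1/5) + 23/100) / (2·(1/10)) = 3/20 m/s
check:
stop time T_s = (3/20)/5 = 0.0300 s
reaction-phase robot travel = 0.1500·0.1200 = 0.0180 m
robot under decel: 0.1500²/(2·5.0000) = 0.0022 m
human closes 0.4000·0.1500 = 0.0600 m
C+Z_d+Z_r = 0.0000+0.0200+0.0250 = 0.0450 m
sum ≈ 0.0180+0.0022+0.0600+0.0450 ≈ 0.1253 m = S ✓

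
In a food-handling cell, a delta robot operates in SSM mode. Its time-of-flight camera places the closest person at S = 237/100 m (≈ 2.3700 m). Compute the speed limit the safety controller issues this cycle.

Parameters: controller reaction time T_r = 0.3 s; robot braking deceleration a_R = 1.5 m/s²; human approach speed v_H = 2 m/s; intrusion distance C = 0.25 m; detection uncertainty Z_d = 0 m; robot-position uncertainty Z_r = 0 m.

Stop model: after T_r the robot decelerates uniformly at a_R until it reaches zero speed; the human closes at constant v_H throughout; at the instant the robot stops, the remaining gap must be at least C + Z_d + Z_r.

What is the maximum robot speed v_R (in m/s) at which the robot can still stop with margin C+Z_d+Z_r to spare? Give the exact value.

quadratic (1/3)·v² + (49/30)·v + (-38/25) = 0
  disc = (49/30)² − 4·(1/3)·(-38/25) = 169/36 ; √disc = 13/6
  v_R = (−(49/30) + 13/6) / (2·(1/3)) = 4/5 m/s
check:
T_s = v_R/a_R = (4/5)/(3/2) = 0.5333 s
reaction-phase robot travel = 0.8000·0.3000 = 0.2400 m
robot under decel: 0.8000²/(2·1.5000) = 0.2133 m
human over T_r+T_s: 2.0000·(0.3000+0.5333) = 1.6667 m
residual clearance needed = 0.2500+0.0000+0.0000 = 0.2500 m
sum ≈ 0.2400+0.2133+1.6667+0.2500 ≈ 2.3700 m = S ✓

v_R_max = 4/5 m/s = 0.8000 m/s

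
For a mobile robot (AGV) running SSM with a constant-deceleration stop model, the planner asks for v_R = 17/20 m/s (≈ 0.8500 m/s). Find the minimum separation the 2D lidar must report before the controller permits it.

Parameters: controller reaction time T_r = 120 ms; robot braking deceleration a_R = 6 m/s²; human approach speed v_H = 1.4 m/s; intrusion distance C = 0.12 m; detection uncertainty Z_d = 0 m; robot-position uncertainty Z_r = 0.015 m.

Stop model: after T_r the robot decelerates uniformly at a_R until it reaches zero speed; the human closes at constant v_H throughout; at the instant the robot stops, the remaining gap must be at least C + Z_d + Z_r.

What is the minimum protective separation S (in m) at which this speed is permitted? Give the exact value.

stop time T_s = (17/20)/6 = 0.1417 s
robot covers v_R·T_r = 0.8500·0.1200 = 0.1020 m before braking
robot under decel: 0.8500²/(2·6.0000) = 0.0602 m
human closes 1.4000·0.2617 = 0.3663 m
C+Z_d+Z_r = 0.1200+0.0000+0.0150 = 0.1350 m
S_min ≈ 0.1020+0.0602+0.3663+0.1350  ⇒  S_min = 637/960 m

S_min = 637/960 m = 0.6635 m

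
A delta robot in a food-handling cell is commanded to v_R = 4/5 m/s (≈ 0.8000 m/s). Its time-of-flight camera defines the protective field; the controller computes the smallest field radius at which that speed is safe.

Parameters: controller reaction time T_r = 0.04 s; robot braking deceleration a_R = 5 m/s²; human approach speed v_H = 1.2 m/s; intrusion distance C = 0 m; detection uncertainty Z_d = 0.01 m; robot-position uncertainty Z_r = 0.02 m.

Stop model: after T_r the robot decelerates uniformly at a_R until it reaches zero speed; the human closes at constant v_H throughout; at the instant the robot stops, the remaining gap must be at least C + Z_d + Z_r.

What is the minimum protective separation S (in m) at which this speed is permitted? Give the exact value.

braking lasts T_s = (4/5)/5 = 0.1600 s
reaction-phase robot travel = 0.8000·0.0400 = 0.0320 m
robot under decel: 0.8000²/(2·5.0000) = 0.0640 m
human over T_r+T_s: 1.2000·(0.0400+0.1600) = 0.2400 m
margins: 0.0000+0.0100+0.0200 = 0.0300 m
S_min ≈ 0.0320+0.0640+0.2400+0.0300  ⇒  S_min = 183/500 m

S_min = 183/500 m = 0.3660 m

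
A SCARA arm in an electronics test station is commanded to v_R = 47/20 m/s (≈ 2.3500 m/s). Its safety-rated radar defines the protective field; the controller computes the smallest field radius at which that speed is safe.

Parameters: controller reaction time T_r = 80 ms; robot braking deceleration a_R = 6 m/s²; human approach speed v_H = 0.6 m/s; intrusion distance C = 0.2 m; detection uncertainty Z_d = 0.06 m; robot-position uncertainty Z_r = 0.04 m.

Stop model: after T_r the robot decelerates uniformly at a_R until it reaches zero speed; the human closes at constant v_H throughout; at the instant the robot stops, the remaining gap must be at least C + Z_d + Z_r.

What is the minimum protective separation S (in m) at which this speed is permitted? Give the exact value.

S_min = 29549/24000 m = 1.2312 m

T_s = v_R/a_R = (47/20)/6 = 0.3917 s
robot covers v_R·T_r = 2.3500·0.0800 = 0.1880 m before braking
robot under decel: 2.3500²/(2·6.0000) = 0.4602 m
person approaches 0.6000·(0.0800+0.3917) = 0.2830 m
margins: 0.2000+0.0600+0.0400 = 0.3000 m
S_min ≈ 0.1880+0.4602+0.2830+0.3000  ⇒  S_min = 29549/24000 m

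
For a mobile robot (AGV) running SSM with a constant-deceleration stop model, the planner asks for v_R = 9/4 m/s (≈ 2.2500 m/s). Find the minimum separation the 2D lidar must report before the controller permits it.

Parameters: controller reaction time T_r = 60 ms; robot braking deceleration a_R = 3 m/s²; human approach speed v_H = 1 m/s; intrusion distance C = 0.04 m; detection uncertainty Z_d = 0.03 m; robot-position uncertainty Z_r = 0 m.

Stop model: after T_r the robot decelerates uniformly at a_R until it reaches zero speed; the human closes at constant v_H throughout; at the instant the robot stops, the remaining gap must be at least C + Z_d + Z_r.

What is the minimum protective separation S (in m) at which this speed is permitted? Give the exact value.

braking lasts T_s = (9/4)/3 = 0.7500 s
robot covers v_R·T_r = 2.2500·0.0600 = 0.1350 m before braking
braking distance = 2.2500²/(2·3.0000) = 0.8438 m
human closes 1.0000·0.8100 = 0.8100 m
C+Z_d+Z_r = 0.0400+0.0300+0.0000 = 0.0700 m
S_min ≈ 0.1350+0.8438+0.8100+0.0700  ⇒  S_min = 1487/800 m

S_min = 1487/800 m = 1.8587 m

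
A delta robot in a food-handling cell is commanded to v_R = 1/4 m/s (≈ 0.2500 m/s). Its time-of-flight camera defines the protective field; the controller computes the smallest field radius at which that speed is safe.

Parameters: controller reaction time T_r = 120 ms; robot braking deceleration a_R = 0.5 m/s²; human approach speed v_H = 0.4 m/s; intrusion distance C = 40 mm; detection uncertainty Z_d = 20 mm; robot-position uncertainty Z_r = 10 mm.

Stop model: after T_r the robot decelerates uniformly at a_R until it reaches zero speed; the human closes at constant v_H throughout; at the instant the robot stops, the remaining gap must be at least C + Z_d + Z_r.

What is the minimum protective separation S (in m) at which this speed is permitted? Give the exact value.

S_min = 821/2000 m = 0.4105 m

braking lasts T_s = (1/4)/(1/2) = 0.5000 s
robot covers v_R·T_r = 0.2500·0.1200 = 0.0300 m before braking
robot under decel: 0.2500²/(2·0.5000) = 0.0625 m
human closes 0.4000·0.6200 = 0.2480 m
residual clearance needed = 0.0400+0.0200+0.0100 = 0.0700 m
S_min ≈ 0.0300+0.0625+0.2480+0.0700  ⇒  S_min = 821/2000 m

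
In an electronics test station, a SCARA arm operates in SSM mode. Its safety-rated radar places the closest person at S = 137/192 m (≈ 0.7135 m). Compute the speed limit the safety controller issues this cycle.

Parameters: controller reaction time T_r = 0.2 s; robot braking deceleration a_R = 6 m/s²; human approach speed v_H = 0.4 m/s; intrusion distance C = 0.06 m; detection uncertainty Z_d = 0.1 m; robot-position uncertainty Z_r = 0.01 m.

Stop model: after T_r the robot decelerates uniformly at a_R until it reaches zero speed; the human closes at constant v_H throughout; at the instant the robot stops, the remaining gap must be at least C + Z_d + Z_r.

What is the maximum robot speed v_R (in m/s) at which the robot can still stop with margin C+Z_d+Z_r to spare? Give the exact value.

collect terms ⇒ (1/12)·v_R² + (4/15)·v_R + (-89/192) = 0
  disc = (4/15)² − 4·(1/12)·(-89/192) = 361/1600 ; √disc = 19/40
  v_R = (−(4/15) + 19/40) / (2·(1/12)) = 5/4 m/s
check:
braking lasts T_s = (5/4)/6 = 0.2083 s
robot in T_r: 1.2500·0.2000 = 0.2500 m
robot covers 1.2500·0.2083 − ½·6.0000·0.2083² = 0.1302 m while stopping
human closes 0.4000·0.4083 = 0.1633 m
C+Z_d+Z_r = 0.0600+0.1000+0.0100 = 0.1700 m
sum ≈ 0.2500+0.1302+0.1633+0.1700 ≈ 0.7135 m = S ✓

v_R_max = 5/4 m/s = 1.2500 m/s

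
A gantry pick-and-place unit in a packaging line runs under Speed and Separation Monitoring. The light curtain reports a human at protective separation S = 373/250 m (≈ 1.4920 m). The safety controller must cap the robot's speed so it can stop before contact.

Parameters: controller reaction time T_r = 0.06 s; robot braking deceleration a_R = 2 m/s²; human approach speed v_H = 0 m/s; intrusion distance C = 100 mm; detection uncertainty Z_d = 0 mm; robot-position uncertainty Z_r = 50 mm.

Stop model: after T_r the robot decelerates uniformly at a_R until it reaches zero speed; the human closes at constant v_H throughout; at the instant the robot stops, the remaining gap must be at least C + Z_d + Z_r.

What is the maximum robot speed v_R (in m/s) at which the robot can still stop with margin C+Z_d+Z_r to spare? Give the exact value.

v_R_max = 11/5 m/s = 2.2000 m/s

collect terms ⇒ (1/4)·v_R² + (3/50)·v_R + (-671/500) = 0
  disc = (3/50)² − 4·(1/4)·(-671/500) = 841/625 ; √disc = 29/25
  v_R = (−(3/50) + 29/25) / (2·(1/4)) = 11/5 m/s
check:
stop time T_s = (11/5)/2 = 1.1000 s
robot covers v_R·T_r = 2.2000·0.0600 = 0.1320 m before braking
robot covers 2.2000·1.1000 − ½·2.0000·1.1000² = 1.2100 m while stopping
human closes 0.0000·1.1600 = 0.0000 m
margins: 0.1000+0.0000+0.0500 = 0.1500 m
sum ≈ 0.1320+1.2100+0.0000+0.1500 ≈ 1.4920 m = S ✓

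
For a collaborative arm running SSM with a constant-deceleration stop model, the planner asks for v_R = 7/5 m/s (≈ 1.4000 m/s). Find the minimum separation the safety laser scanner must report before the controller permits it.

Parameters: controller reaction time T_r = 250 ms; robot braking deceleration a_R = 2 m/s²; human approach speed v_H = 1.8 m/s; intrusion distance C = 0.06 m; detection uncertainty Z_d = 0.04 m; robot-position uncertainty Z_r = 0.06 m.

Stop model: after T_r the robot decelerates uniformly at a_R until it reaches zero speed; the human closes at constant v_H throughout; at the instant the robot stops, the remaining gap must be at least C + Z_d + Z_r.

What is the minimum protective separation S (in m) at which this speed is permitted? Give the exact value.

stop time T_s = (7/5)/2 = 0.7000 s
reaction-phase robot travel = 1.4000·0.2500 = 0.3500 m
braking distance = 1.4000²/(2·2.0000) = 0.4900 m
human over T_r+T_s: 1.8000·(0.2500+0.7000) = 1.7100 m
margins: 0.0600+0.0400+0.0600 = 0.1600 m
S_min ≈ 0.3500+0.4900+1.7100+0.1600  ⇒  S_min = 271/100 m

S_min = 271/100 m = 2.7100 m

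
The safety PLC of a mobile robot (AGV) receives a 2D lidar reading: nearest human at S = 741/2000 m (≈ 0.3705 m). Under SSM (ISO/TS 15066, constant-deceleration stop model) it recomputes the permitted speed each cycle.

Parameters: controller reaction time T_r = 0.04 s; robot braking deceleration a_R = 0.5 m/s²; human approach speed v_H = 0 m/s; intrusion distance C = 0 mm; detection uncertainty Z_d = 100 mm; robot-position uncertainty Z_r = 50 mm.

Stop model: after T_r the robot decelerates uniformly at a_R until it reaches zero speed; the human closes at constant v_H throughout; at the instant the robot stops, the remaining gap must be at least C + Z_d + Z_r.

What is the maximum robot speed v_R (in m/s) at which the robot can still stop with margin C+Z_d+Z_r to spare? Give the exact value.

collect terms ⇒ (1)·v_R² + (1/25)·v_R + (-441/2000) = 0
  disc = (1/25)² − 4·(1)·(-441/2000) = 2209/2500 ; √disc = 47/50
  v_R = (−(1/25) + 47/50) / (2·(1)) = 9/20 m/s
check:
braking lasts T_s = (9/20)/(1/2) = 0.9000 s
robot in T_r: 0.4500·0.0400 = 0.0180 m
robot under decel: 0.4500²/(2·0.5000) = 0.2025 m
person approaches 0.0000·(0.0400+0.9000) = 0.0000 m
C+Z_d+Z_r = 0.0000+0.1000+0.0500 = 0.1500 m
sum ≈ 0.0180+0.2025+0.0000+0.1500 ≈ 0.3705 m = S ✓

v_R_max = 9/20 m/s = 0.4500 m/s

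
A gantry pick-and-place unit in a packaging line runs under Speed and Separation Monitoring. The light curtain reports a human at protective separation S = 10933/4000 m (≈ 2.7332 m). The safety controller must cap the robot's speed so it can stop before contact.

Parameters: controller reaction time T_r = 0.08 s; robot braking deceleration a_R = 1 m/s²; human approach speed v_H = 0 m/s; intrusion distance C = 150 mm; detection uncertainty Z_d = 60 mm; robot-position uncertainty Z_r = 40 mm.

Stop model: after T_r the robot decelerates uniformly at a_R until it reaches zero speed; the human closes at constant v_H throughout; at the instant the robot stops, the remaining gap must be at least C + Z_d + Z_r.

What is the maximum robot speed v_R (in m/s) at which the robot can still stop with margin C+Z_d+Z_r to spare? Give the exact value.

at the boundary: (1/2)·v² + (2/25)·v + (-9933/4000) = 0
  disc = (2/25)² − 4·(1/2)·(-9933/4000) = 49729/10000 ; √disc = 223/100
  v_R = (−(2/25) + 223/100) / (2·(1/2)) = 43/20 m/s
check:
T_s = v_R/a_R = (43/20)/1 = 2.1500 s
robot covers v_R·T_r = 2.1500·0.0800 = 0.1720 m before braking
robot covers 2.1500·2.1500 − ½·1.0000·2.1500² = 2.3112 m while stopping
human over T_r+T_s: 0.0000·(0.0800+2.1500) = 0.0000 m
margins: 0.1500+0.0600+0.0400 = 0.2500 m
sum ≈ 0.1720+2.3112+0.0000+0.2500 ≈ 2.7332 m = S ✓

v_R_max = 43/20 m/s = 2.1500 m/s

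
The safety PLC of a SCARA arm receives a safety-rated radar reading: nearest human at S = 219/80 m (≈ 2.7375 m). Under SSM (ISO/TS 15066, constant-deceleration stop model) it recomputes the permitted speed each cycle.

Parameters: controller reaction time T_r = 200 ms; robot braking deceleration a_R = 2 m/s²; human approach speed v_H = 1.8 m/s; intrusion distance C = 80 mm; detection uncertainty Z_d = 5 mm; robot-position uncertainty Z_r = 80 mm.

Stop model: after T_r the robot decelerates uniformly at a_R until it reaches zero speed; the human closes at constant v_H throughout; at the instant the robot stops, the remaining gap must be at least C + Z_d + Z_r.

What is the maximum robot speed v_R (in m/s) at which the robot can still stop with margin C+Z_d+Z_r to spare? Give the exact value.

v_R_max = 3/2 m/s = 1.5000 m/s

collect terms ⇒ (1/4)·v_R² + (11/10)·v_R + (-177/80) = 0
  disc = (11/10)² − 4·(1/4)·(-177/80) = 1369/400 ; √disc = 37/20
  v_R = (−(11/10) + 37/20) / (2·(1/4)) = 3/2 m/s
check:
braking lasts T_s = (3/2)/2 = 0.7500 s
reaction-phase robot travel = 1.5000·0.2000 = 0.3000 m
robot under decel: 1.5000²/(2·2.0000) = 0.5625 m
person approaches 1.8000·(0.2000+0.7500) = 1.7100 m
residual clearance needed = 0.0800+0.0050+0.0800 = 0.1650 m
sum ≈ 0.3000+0.5625+1.7100+0.1650 ≈ 2.7375 m = S ✓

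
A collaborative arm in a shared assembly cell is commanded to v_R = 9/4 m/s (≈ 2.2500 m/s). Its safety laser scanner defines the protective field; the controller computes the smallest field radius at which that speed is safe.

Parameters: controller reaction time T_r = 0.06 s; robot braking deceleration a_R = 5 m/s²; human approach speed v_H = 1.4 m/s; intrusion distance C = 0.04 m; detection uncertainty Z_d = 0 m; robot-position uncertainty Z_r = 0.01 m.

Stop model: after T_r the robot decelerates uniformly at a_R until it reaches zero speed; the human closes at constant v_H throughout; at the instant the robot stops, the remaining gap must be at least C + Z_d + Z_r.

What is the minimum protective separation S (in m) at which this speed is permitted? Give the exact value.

S_min = 5621/4000 m = 1.4053 m

braking lasts T_s = (9/4)/5 = 0.4500 s
robot in T_r: 2.2500·0.0600 = 0.1350 m
robot covers 2.2500·0.4500 − ½·5.0000·0.4500² = 0.5062 m while stopping
human over T_r+T_s: 1.4000·(0.0600+0.4500) = 0.7140 m
margins: 0.0400+0.0000+0.0100 = 0.0500 m
S_min ≈ 0.1350+0.5062+0.7140+0.0500  ⇒  S_min = 5621/4000 m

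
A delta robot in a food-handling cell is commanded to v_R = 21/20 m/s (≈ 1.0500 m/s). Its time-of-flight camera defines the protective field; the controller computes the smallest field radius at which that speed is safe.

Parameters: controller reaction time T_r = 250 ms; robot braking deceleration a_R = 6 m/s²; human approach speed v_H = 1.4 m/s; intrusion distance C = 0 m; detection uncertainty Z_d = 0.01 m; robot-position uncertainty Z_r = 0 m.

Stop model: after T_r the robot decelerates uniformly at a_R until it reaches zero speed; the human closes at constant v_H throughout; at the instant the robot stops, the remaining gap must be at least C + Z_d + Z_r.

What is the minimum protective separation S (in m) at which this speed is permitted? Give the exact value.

T_s = v_R/a_R = (21/20)/6 = 0.1750 s
robot covers v_R·T_r = 1.0500·0.2500 = 0.2625 m before braking
robot covers 1.0500·0.1750 − ½·6.0000·0.1750² = 0.0919 m while stopping
person approaches 1.4000·(0.2500+0.1750) = 0.5950 m
C+Z_d+Z_r = 0.0000+0.0100+0.0000 = 0.0100 m
S_min ≈ 0.2625+0.0919+0.5950+0.0100  ⇒  S_min = 307/320 m

S_min = 307/320 m = 0.9594 m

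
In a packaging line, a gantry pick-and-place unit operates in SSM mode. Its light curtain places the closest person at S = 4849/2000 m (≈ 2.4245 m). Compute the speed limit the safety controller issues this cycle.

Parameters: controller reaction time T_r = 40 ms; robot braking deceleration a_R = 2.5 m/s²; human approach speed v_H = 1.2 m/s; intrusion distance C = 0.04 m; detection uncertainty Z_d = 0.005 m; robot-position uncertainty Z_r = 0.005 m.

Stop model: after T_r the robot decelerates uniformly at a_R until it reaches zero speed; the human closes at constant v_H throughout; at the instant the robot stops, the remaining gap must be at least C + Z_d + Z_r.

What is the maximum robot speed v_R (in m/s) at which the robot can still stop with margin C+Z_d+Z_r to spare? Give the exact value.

quadratic (1/5)·v² + (13/25)·v + (-4653/2000) = 0
  disc = (13/25)² − 4·(1/5)·(-4653/2000) = 5329/2500 ; √disc = 73/50
  v_R = (−(13/25) + 73/50) / (2·(1/5)) = 47/20 m/s
check:
braking lasts T_s = (47/20)/(5/2) = 0.9400 s
robot covers v_R·T_r = 2.3500·0.0400 = 0.0940 m before braking
braking distance = 2.3500²/(2·2.5000) = 1.1045 m
human closes 1.2000·0.9800 = 1.1760 m
residual clearance needed = 0.0400+0.0050+0.0050 = 0.0500 m
sum ≈ 0.0940+1.1045+1.1760+0.0500 ≈ 2.4245 m = S ✓

v_R_max = 47/20 m/s = 2.3500 m/s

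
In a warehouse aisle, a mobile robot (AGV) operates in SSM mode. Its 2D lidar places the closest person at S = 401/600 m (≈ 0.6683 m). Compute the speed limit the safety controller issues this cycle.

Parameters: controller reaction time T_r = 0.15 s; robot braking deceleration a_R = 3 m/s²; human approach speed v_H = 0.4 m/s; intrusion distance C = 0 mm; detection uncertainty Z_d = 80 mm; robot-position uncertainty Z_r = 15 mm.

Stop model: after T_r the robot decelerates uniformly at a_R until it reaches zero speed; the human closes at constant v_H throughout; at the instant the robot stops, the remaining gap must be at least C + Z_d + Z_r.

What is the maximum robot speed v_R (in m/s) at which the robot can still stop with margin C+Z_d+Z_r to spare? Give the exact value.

v_R_max = 11/10 m/s = 1.1000 m/s

collect terms ⇒ (1/6)·v_R² + (17/60)·v_R + (-77/150) = 0
  disc = (17/60)² − 4·(1/6)·(-77/150) = 169/400 ; √disc = 13/20
  v_R = (−(17/60) + 13/20) / (2·(1/6)) = 11/10 m/s
check:
stop time T_s = (11/10)/3 = 0.3667 s
robot covers v_R·T_r = 1.1000·0.1500 = 0.1650 m before braking
robot under decel: 1.1000²/(2·3.0000) = 0.2017 m
human over T_r+T_s: 0.4000·(0.1500+0.3667) = 0.2067 m
margins: 0.0000+0.0800+0.0150 = 0.0950 m
sum ≈ 0.1650+0.2017+0.2067+0.0950 ≈ 0.6683 m = S ✓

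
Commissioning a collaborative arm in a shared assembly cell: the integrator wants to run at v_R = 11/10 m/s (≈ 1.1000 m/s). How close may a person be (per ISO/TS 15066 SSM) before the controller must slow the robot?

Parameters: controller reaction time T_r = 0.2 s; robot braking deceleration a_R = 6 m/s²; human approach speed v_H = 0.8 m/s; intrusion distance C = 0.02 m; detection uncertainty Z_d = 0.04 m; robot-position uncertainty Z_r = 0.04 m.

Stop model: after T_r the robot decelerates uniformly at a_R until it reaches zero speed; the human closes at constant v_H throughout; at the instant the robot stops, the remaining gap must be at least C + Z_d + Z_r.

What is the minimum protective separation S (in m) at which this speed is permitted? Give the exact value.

T_s = v_R/a_R = (11/10)/6 = 0.1833 s
robot in T_r: 1.1000·0.2000 = 0.2200 m
robot under decel: 1.1000²/(2·6.0000) = 0.1008 m
person approaches 0.8000·(0.2000+0.1833) = 0.3067 m
margins: 0.0200+0.0400+0.0400 = 0.1000 m
S_min ≈ 0.2200+0.1008+0.3067+0.1000  ⇒  S_min = 291/400 m

S_min = 291/400 m = 0.7275 m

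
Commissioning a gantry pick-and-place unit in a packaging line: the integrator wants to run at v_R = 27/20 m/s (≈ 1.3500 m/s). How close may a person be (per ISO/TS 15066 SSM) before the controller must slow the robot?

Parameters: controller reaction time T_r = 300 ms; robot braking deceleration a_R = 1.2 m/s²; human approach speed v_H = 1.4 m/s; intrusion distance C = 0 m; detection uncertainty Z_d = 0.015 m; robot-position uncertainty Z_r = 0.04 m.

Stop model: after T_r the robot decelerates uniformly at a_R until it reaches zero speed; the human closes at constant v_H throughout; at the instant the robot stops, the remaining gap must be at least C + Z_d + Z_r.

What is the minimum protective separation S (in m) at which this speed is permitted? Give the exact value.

T_s = v_R/a_R = (27/20)/(6/5) = 1.1250 s
reaction-phase robot travel = 1.3500·0.3000 = 0.4050 m
robot covers 1.3500·1.1250 − ½·1.2000·1.1250² = 0.7594 m while stopping
human over T_r+T_s: 1.4000·(0.3000+1.1250) = 1.9950 m
margins: 0.0000+0.0150+0.0400 = 0.0550 m
S_min ≈ 0.4050+0.7594+1.9950+0.0550  ⇒  S_min = 5143/1600 m

S_min = 5143/1600 m = 3.2144 m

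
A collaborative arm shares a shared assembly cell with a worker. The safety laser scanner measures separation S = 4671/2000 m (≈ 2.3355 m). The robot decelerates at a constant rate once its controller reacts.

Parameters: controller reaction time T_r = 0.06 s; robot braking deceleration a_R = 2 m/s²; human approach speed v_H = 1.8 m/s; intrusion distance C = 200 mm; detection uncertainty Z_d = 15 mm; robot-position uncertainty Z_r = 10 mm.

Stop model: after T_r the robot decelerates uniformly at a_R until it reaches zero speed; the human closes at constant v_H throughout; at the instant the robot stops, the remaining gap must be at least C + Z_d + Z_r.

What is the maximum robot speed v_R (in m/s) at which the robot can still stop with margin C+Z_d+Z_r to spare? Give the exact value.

v_R_max = 3/2 m/s = 1.5000 m/s

collect terms ⇒ (1/4)·v_R² + (24/25)·v_R + (-801/400) = 0
  disc = (24/25)² − 4·(1/4)·(-801/400) = 29241/10000 ; √disc = 171/100
  v_R = (−(24/25) + 171/100) / (2·(1/4)) = 3/2 m/s
check:
stop time T_s = (3/2)/2 = 0.7500 s
robot covers v_R·T_r = 1.5000·0.0600 = 0.0900 m before braking
robot covers 1.5000·0.7500 − ½·2.0000·0.7500² = 0.5625 m while stopping
human closes 1.8000·0.8100 = 1.4580 m
C+Z_d+Z_r = 0.2000+0.0150+0.0100 = 0.2250 m
sum ≈ 0.0900+0.5625+1.4580+0.2250 ≈ 2.3355 m = S ✓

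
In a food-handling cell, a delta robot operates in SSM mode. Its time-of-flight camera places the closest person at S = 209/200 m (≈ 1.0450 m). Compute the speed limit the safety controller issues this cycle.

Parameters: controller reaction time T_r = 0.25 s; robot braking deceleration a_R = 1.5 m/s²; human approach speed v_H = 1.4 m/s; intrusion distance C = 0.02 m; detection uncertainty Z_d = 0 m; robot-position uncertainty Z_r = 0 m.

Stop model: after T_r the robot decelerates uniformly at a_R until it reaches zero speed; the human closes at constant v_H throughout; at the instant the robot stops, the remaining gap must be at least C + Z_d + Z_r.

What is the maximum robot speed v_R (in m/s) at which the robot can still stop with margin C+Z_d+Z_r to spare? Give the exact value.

v_R_max = 1/2 m/s = 0.5000 m/s

quadratic (1/3)·v² + (71/60)·v + (-27/40) = 0
  disc = (71/60)² − 4·(1/3)·(-27/40) = 8281/3600 ; √disc = 91/60
  v_R = (−(71/60) + 91/60) / (2·(1/3)) = 1/2 m/s
check:
T_s = v_R/a_R = (1/2)/(3/2) = 0.3333 s
reaction-phase robot travel = 0.5000·0.2500 = 0.1250 m
robot covers 0.5000·0.3333 − ½·1.5000·0.3333² = 0.0833 m while stopping
person approaches 1.4000·(0.2500+0.3333) = 0.8167 m
C+Z_d+Z_r = 0.0200+0.0000+0.0000 = 0.0200 m
sum ≈ 0.1250+0.0833+0.8167+0.0200 ≈ 1.0450 m = S ✓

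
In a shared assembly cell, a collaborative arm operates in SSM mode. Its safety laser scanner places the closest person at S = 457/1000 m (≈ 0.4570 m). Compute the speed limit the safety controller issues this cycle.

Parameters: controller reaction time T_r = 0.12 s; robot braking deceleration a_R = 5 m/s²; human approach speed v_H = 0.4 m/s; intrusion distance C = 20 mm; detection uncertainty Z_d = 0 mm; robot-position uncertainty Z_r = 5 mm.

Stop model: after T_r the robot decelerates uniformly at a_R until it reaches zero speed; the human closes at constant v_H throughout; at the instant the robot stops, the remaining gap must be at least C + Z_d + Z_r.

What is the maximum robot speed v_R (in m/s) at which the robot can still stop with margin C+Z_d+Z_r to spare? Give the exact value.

v_R_max = 6/5 m/s = 1.2000 m/s

collect terms ⇒ (1/10)·v_R² + (1/5)·v_R + (-48/125) = 0
  disc = (1/5)² − 4·(1/10)·(-48/125) = 121/625 ; √disc = 11/25
  v_R = (−(1/5) + 11/25) / (2·(1/10)) = 6/5 m/s
check:
T_s = v_R/a_R = (6/5)/5 = 0.2400 s
robot in T_r: 1.2000·0.1200 = 0.1440 m
braking distance = 1.2000²/(2·5.0000) = 0.1440 m
person approaches 0.4000·(0.1200+0.2400) = 0.1440 m
C+Z_d+Z_r = 0.0200+0.0000+0.0050 = 0.0250 m
sum ≈ 0.1440+0.1440+0.1440+0.0250 ≈ 0.4570 m = S ✓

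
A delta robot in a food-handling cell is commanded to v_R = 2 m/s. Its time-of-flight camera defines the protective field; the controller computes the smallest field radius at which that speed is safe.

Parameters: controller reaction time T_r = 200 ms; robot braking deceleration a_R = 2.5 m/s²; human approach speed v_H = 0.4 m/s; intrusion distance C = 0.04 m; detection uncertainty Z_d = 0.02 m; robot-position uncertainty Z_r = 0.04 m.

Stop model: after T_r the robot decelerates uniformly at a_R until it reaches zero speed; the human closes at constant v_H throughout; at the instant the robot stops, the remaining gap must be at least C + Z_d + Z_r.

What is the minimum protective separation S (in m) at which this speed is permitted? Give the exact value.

S_min = 17/10 m = 1.7000 m

T_s = v_R/a_R = 2/(5/2) = 0.8000 s
robot covers v_R·T_r = 2.0000·0.2000 = 0.4000 m before braking
robot covers 2.0000·0.8000 − ½·2.5000·0.8000² = 0.8000 m while stopping
human over T_r+T_s: 0.4000·(0.2000+0.8000) = 0.4000 m
C+Z_d+Z_r = 0.0400+0.0200+0.0400 = 0.1000 m
S_min ≈ 0.4000+0.8000+0.4000+0.1000  ⇒  S_min = 17/10 m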